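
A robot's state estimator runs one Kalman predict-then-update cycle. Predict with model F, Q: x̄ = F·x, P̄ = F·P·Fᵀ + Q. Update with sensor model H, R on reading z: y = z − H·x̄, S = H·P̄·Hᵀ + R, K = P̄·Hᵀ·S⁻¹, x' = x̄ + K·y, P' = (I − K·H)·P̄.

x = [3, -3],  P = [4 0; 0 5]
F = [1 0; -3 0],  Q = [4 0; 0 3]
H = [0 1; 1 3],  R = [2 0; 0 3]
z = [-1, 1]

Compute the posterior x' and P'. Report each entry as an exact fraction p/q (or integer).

x̄ = F·x = [3, -9]
P̄ = F·P·Fᵀ + Q = [8 -12; -12 39]
y = z − H·x̄ = [8, 25]
S = H·P̄·Hᵀ + R = [41 105; 105 290]
K = P̄·Hᵀ·S⁻¹ = [-108/173 112/865; 57/173 42/173]
x' = x̄ + K·y = [215/173, -51/173]
P' = (I − K·H)·P̄ = [3576/865 -216/173; -216/173 114/173]

x' = [215/173, -51/173]
P' = [3576/865 -216/173; -216/173 114/173]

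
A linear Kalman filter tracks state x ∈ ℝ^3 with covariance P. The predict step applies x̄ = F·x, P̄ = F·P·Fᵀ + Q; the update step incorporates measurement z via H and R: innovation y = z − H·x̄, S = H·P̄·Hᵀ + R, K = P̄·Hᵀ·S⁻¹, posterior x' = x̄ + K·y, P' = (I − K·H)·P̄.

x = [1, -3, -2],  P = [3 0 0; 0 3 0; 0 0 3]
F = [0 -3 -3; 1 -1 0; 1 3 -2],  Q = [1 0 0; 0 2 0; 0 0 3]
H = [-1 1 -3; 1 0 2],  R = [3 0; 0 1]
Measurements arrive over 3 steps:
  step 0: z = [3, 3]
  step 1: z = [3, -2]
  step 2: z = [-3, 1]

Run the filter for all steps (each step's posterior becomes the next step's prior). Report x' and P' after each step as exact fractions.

step 0: x' = [74135/6911, 18722/6911, -26114/6911], P' = [110288/6911 -19054/6911 -49785/6911; -19054/6911 22439/6911 11280/6911; -49785/6911 11280/6911 23832/6911]
step 1: x' = [-200256961/56657423, 36224099/56657423, 77298459/113314846], P' = [504331432/56657423 33008110/56657423 -212153377/56657423; 33008110/56657423 109636105/56657423 2481731/56657423; -212153377/56657423 2481731/56657423 199585603/113314846]
step 2: x' = [-349481586383/810005148215, -280781201179/162001029643, 522393702446/810005148215], P' = [6662863772064/810005148215 65073913566/162001029643 -2820386434463/810005148215; 65073913566/162001029643 307349763513/162001029643 18815684999/162001029643; -2820386434463/810005148215 18815684999/162001029643 1344376049851/810005148215]

step 0: x̄ = F·x = [15, 4, -4]
step 0: P̄ = F·P·Fᵀ + Q = [55 9 -9; 9 8 -6; -9 -6 45]
step 0: y = z − H·x̄ = [2, -4]
step 0: S = H·P̄·Hᵀ + R = [435 -283; -283 200]
step 0: K = P̄·Hᵀ·S⁻¹ = [6671/6911 10718/6911; 2551/6911 3506/6911; -3477/6911 -2121/6911]
step 0: x' = x̄ + K·y = [74135/6911, 18722/6911, -26114/6911]
step 0: P' = (I − K·H)·P̄ = [110288/6911 -19054/6911 -49785/6911; -19054/6911 22439/6911 11280/6911; -49785/6911 11280/6911 23832/6911]
step 1: x̄ = F·x = [22176/6911, 55413/6911, 182529/6911]
step 1: P̄ = F·P·Fᵀ + Q = [626390/6911 307674/6911 113718/6911; 307674/6911 184657/6911 126993/6911; 113718/6911 126993/6911 377756/6911]
step 1: y = z − H·x̄ = [535083/6911, -401056/6911]
step 1: S = H·P̄·Hᵀ + R = [3536586/6911 -2899856/6911; -2899856/6911 2599197/6911]
step 1: K = P̄·Hᵀ·S⁻¹ = [55045603/56657423 80024678/56657423; 23060934/56657423 37971572/56657423; -56495531/113314846 -12567774/56657423]
step 1: x' = x̄ + K·y = [-200256961/56657423, 36224099/56657423, 77298459/113314846]
step 1: P' = (I − K·H)·P̄ = [504331432/56657423 33008110/56657423 -212153377/56657423; 33008110/56657423 109636105/56657423 2481731/56657423; -212153377/56657423 2481731/56657423 199585603/113314846]
step 2: x̄ = F·x = [-449239971/113314846, -236481060/56657423, -168883123/56657423]
step 2: P̄ = F·P·Fᵀ + Q = [3972377479/113314846 873789309/56657423 142022472/56657423; 873789309/56657423 661266163/56657423 670709553/56657423; 142022472/56657423 670709553/56657423 3077081248/56657423]
step 2: y = z − H·x̄ = [-1329521127/113314846, 1238087309/113314846]
step 2: S = H·P̄·Hᵀ + R = [51182914599/113314846 -37887160345/113314846; -37887160345/113314846 29838522085/113314846]
step 2: K = P̄·Hᵀ·S⁻¹ = [141577673277/162001029643 1022090903138/810005148215; 61942931650/162001029643 102705283564/162001029643; -74577552673/162001029643 -131634334761/810005148215]
step 2: x' = x̄ + K·y = [-349481586383/810005148215, -280781201179/162001029643, 522393702446/810005148215]
step 2: P' = (I − K·H)·P̄ = [6662863772064/810005148215 65073913566/162001029643 -2820386434463/810005148215; 65073913566/162001029643 307349763513/162001029643 18815684999/162001029643; -2820386434463/810005148215 18815684999/162001029643 1344376049851/810005148215]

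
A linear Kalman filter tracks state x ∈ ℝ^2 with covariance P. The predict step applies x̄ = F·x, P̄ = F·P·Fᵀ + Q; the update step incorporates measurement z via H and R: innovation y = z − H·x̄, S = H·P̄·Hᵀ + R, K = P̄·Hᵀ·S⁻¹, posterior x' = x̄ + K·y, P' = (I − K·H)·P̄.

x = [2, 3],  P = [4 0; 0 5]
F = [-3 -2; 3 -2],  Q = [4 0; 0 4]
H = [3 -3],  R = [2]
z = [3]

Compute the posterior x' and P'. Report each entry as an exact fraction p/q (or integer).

x' = [-3774/685, -4446/685]
P' = [15108/685 15032/685; 15032/685 15108/685]

x̄ = F·x = [-12, 0]
P̄ = F·P·Fᵀ + Q = [60 -16; -16 60]
y = z − H·x̄ = [39]
S = H·P̄·Hᵀ + R = [1370]
K = P̄·Hᵀ·S⁻¹ = [114/685; -114/685]
x' = x̄ + K·y = [-3774/685, -4446/685]
P' = (I − K·H)·P̄ = [15108/685 15032/685; 15032/685 15108/685]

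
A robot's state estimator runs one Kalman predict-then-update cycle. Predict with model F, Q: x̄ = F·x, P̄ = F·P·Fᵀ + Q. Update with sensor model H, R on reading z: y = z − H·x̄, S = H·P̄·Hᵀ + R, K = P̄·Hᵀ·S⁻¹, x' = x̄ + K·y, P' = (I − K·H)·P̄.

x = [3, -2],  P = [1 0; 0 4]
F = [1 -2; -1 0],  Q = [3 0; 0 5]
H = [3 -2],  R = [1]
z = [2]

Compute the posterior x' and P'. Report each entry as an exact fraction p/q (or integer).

x' = [-1/7, -276/217]
P' = [16/7 23/7; 23/7 1077/217]

x̄ = F·x = [7, -3]
P̄ = F·P·Fᵀ + Q = [20 -1; -1 6]
y = z − H·x̄ = [-25]
S = H·P̄·Hᵀ + R = [217]
K = P̄·Hᵀ·S⁻¹ = [2/7; -15/217]
x' = x̄ + K·y = [-1/7, -276/217]
P' = (I − K·H)·P̄ = [16/7 23/7; 23/7 1077/217]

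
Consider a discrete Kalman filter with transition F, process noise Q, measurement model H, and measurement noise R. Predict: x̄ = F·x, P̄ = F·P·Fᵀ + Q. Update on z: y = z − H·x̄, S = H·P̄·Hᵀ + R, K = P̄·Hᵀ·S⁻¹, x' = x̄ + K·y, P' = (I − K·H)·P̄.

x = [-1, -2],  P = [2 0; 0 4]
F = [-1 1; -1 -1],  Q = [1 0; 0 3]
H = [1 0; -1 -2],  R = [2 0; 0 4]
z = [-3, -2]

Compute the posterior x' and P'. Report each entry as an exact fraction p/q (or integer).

x̄ = F·x = [-1, 3]
P̄ = F·P·Fᵀ + Q = [7 -2; -2 9]
y = z − H·x̄ = [-2, 3]
S = H·P̄·Hᵀ + R = [9 -3; -3 39]
K = P̄·Hᵀ·S⁻¹ = [44/57 -1/57; -7/19 -25/57]
x' = x̄ + K·y = [-148/57, 46/19]
P' = (I − K·H)·P̄ = [88/57 -14/19; -14/19 71/57]

x' = [-148/57, 46/19]
P' = [88/57 -14/19; -14/19 71/57]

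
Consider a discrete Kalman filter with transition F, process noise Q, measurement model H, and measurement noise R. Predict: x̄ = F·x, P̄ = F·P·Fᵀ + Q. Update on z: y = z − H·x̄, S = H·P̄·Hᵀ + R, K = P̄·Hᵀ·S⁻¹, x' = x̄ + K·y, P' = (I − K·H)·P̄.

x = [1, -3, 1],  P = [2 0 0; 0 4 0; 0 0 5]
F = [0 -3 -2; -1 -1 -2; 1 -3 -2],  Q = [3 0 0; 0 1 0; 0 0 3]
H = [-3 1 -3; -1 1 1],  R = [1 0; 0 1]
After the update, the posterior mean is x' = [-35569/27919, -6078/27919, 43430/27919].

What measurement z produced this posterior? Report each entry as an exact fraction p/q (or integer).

x̄ = F·x = [7, 0, 8]
P̄ = F·P·Fᵀ + Q = [59 32 56; 32 27 30; 56 30 61]
S = H·P̄·Hᵀ + R = [1744 -167; -167 32]
K = P̄·Hᵀ·S⁻¹ = [-5173/27919 -1695/27919; -913/27919 17047/27919; -4427/27919 7433/27919]
x' − x̄ = [-231002/27919, -6078/27919, -179922/27919] = K·y
y = (KᵀK)⁻¹·Kᵀ·(x' − x̄) = [44, 2]
z = y + H·x̄ = [44, 2] + [-45, 1] = [-1, 3]

z = [-1, 3]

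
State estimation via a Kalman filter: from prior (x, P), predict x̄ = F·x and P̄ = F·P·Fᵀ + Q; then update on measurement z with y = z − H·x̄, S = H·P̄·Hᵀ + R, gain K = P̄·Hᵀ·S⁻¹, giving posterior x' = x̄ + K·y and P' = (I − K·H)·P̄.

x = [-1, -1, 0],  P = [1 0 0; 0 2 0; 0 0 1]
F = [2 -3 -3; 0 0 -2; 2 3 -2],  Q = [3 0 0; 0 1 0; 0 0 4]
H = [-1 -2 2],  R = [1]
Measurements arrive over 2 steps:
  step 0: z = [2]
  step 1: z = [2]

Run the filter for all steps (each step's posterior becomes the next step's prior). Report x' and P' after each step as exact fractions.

step 0: x̄ = F·x = [1, 0, -5]
step 0: P̄ = F·P·Fᵀ + Q = [34 6 -8; 6 5 4; -8 4 30]
step 0: y = z − H·x̄ = [13]
step 0: S = H·P̄·Hᵀ + R = [199]
step 0: K = P̄·Hᵀ·S⁻¹ = [-62/199; -8/199; 60/199]
step 0: x' = x̄ + K·y = [-607/199, -104/199, -215/199]
step 0: P' = (I − K·H)·P̄ = [2922/199 698/199 2128/199; 698/199 931/199 1276/199; 2128/199 1276/199 2370/199]
step 1: x̄ = F·x = [-257/199, 430/199, -1096/199]
step 1: P̄ = F·P·Fᵀ + Q = [31050/199 13364/199 -7579/199; 13364/199 9679/199 -6688/199; -7579/199 -6688/199 6383/199]
step 1: y = z − H·x̄ = [3193/199]
step 1: S = H·P̄·Hᵀ + R = [232773/199]
step 1: K = P̄·Hᵀ·S⁻¹ = [-24312/77591; -15366/77591; 33721/232773]
step 1: x' = x̄ + K·y = [-490297/77591, -78892/77591, -740945/232773]
step 1: P' = (I − K·H)·P̄ = [3195882/77591 -421148/77591 1164637/77591; -421148/77591 214379/77591 -3878/77591; 1164637/77591 -3878/77591 1752182/232773]

step 0: x' = [-607/199, -104/199, -215/199], P' = [2922/199 698/199 2128/199; 698/199 931/199 1276/199; 2128/199 1276/199 2370/199]
step 1: x' = [-490297/77591, -78892/77591, -740945/232773], P' = [3195882/77591 -421148/77591 1164637/77591; -421148/77591 214379/77591 -3878/77591; 1164637/77591 -3878/77591 1752182/232773]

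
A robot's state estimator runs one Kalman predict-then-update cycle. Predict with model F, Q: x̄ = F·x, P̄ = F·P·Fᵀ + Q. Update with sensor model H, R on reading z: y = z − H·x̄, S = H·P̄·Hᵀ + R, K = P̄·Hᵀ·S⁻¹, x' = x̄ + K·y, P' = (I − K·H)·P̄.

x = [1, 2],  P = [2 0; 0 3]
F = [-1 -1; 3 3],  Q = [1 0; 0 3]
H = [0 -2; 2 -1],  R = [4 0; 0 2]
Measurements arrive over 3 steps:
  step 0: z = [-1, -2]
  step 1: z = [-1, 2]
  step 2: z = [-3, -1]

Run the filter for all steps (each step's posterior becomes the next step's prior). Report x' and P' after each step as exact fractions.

step 0: x' = [-273/482, 183/241], P' = [201/482 48/241; 48/241 174/241]
step 1: x' = [11668/16089, 319/5363], P' = [6692/16089 1082/5363; 1082/5363 19194/26815]
step 2: x' = [-482184/13410697, 17250078/13410697], P' = [5577971/13410697 2705706/13410697; 2705706/13410697 9599142/13410697]

step 0: x̄ = F·x = [-3, 9]
step 0: P̄ = F·P·Fᵀ + Q = [6 -15; -15 48]
step 0: y = z − H·x̄ = [17, 13]
step 0: S = H·P̄·Hᵀ + R = [196 156; 156 134]
step 0: K = P̄·Hᵀ·S⁻¹ = [-24/241 153/482; -87/241 -39/241]
step 0: x' = x̄ + K·y = [-273/482, 183/241]
step 0: P' = (I − K·H)·P̄ = [201/482 48/241; 48/241 174/241]
step 1: x̄ = F·x = [-93/482, 279/482]
step 1: P̄ = F·P·Fᵀ + Q = [1223/482 -2223/482; -2223/482 8115/482]
step 1: y = z − H·x̄ = [38/241, 1429/482]
step 1: S = H·P̄·Hᵀ + R = [17194/241 12561/241; 12561/241 22863/482]
step 1: K = P̄·Hᵀ·S⁻¹ = [-541/5363 5069/16089; -9597/26815 -4187/26815]
step 1: x' = x̄ + K·y = [11668/16089, 319/5363]
step 1: P' = (I − K·H)·P̄ = [6692/16089 1082/5363; 1082/5363 19194/26815]
step 2: x̄ = F·x = [-12625/16089, 12625/5363]
step 2: P̄ = F·P·Fᵀ + Q = [203947/80445 -123502/26815; -123502/26815 450951/26815]
step 2: y = z − H·x̄ = [9161/5363, 47036/16089]
step 2: S = H·P̄·Hᵀ + R = [1911064/26815 279182/5363; 279182/5363 762311/16089]
step 2: K = P̄·Hᵀ·S⁻¹ = [-1352853/13410697 4225118/13410697; -4799571/13410697 -2093865/13410697]
step 2: x' = x̄ + K·y = [-482184/13410697, 17250078/13410697]
step 2: P' = (I − K·H)·P̄ = [5577971/13410697 2705706/13410697; 2705706/13410697 9599142/13410697]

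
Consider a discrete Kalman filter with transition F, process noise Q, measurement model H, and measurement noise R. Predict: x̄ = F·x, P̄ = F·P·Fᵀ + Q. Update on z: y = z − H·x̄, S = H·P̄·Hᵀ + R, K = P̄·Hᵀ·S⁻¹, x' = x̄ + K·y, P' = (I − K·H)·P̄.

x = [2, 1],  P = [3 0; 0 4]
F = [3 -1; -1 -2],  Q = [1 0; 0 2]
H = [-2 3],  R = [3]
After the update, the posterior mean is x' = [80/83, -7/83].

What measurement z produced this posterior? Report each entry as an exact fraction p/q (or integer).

x̄ = F·x = [5, -4]
P̄ = F·P·Fᵀ + Q = [32 -1; -1 21]
S = H·P̄·Hᵀ + R = [332]
K = P̄·Hᵀ·S⁻¹ = [-67/332; 65/332]
x' − x̄ = [-335/83, 325/83] = K·y
y = (KᵀK)⁻¹·Kᵀ·(x' − x̄) = [20]
z = y + H·x̄ = [20] + [-22] = [-2]

z = [-2]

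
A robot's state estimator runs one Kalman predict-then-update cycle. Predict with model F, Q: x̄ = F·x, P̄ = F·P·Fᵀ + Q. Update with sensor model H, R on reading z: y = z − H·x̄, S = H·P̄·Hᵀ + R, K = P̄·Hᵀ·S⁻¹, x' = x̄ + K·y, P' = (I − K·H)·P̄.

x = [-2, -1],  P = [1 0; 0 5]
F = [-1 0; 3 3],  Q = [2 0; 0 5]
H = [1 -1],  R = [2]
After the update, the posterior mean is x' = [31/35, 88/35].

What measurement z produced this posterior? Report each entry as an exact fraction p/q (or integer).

z = [-2]

x̄ = F·x = [2, -9]
P̄ = F·P·Fᵀ + Q = [3 -3; -3 59]
S = H·P̄·Hᵀ + R = [70]
K = P̄·Hᵀ·S⁻¹ = [3/35; -31/35]
x' − x̄ = [-39/35, 403/35] = K·y
y = (KᵀK)⁻¹·Kᵀ·(x' − x̄) = [-13]
z = y + H·x̄ = [-13] + [11] = [-2]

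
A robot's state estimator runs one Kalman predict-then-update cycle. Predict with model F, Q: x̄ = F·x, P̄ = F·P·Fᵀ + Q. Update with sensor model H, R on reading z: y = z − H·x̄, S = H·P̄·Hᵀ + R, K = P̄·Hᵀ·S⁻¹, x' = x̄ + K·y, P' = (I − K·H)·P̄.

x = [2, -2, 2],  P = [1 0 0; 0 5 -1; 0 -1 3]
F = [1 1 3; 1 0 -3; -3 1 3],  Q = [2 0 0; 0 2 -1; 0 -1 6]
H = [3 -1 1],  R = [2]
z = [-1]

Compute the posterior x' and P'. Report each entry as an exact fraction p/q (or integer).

x' = [401/222, 1/222, -235/37]
P' = [1625/666 1573/666 -506/111; 1573/666 3851/666 -187/111; -506/111 -187/111 459/37]

x̄ = F·x = [6, -4, -2]
P̄ = F·P·Fᵀ + Q = [29 -23 23; -23 30 -28; 23 -28 41]
y = z − H·x̄ = [-21]
S = H·P̄·Hᵀ + R = [666]
K = P̄·Hᵀ·S⁻¹ = [133/666; -127/666; 23/111]
x' = x̄ + K·y = [401/222, 1/222, -235/37]
P' = (I − K·H)·P̄ = [1625/666 1573/666 -506/111; 1573/666 3851/666 -187/111; -506/111 -187/111 459/37]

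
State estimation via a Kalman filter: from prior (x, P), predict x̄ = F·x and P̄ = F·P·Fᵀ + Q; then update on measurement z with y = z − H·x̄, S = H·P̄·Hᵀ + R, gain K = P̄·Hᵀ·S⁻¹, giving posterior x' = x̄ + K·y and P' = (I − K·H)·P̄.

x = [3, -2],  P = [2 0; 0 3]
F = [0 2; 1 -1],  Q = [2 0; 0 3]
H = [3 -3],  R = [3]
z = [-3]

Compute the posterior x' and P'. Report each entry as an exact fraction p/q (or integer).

x' = [68/103, 179/103]
P' = [242/103 222/103; 222/103 236/103]

x̄ = F·x = [-4, 5]
P̄ = F·P·Fᵀ + Q = [14 -6; -6 8]
y = z − H·x̄ = [24]
S = H·P̄·Hᵀ + R = [309]
K = P̄·Hᵀ·S⁻¹ = [20/103; -14/103]
x' = x̄ + K·y = [68/103, 179/103]
P' = (I − K·H)·P̄ = [242/103 222/103; 222/103 236/103]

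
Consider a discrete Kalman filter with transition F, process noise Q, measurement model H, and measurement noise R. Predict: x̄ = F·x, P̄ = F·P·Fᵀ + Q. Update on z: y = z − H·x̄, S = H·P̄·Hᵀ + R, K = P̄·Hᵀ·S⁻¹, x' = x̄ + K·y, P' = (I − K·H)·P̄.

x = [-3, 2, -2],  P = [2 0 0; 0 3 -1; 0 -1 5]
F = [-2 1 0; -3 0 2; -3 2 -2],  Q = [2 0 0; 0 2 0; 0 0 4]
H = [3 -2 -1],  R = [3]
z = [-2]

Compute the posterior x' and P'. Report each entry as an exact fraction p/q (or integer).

x̄ = F·x = [8, 5, 17]
P̄ = F·P·Fᵀ + Q = [13 10 20; 10 40 -6; 20 -6 62]
y = z − H·x̄ = [1]
S = H·P̄·Hᵀ + R = [78]
K = P̄·Hᵀ·S⁻¹ = [-1/78; -22/39; 5/39]
x' = x̄ + K·y = [623/78, 173/39, 668/39]
P' = (I − K·H)·P̄ = [1013/78 368/39 785/39; 368/39 592/39 -14/39; 785/39 -14/39 2368/39]

x' = [623/78, 173/39, 668/39]
P' = [1013/78 368/39 785/39; 368/39 592/39 -14/39; 785/39 -14/39 2368/39]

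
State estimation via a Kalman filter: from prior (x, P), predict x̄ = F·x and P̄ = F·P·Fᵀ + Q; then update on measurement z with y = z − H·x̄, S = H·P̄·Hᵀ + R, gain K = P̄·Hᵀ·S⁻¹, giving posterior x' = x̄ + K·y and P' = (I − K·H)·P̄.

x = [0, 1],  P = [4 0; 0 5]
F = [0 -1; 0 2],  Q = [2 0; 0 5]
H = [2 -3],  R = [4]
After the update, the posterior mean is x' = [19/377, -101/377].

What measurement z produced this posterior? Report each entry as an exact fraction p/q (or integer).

z = [1]

x̄ = F·x = [-1, 2]
P̄ = F·P·Fᵀ + Q = [7 -10; -10 25]
S = H·P̄·Hᵀ + R = [377]
K = P̄·Hᵀ·S⁻¹ = [44/377; -95/377]
x' − x̄ = [396/377, -855/377] = K·y
y = (KᵀK)⁻¹·Kᵀ·(x' − x̄) = [9]
z = y + H·x̄ = [9] + [-8] = [1]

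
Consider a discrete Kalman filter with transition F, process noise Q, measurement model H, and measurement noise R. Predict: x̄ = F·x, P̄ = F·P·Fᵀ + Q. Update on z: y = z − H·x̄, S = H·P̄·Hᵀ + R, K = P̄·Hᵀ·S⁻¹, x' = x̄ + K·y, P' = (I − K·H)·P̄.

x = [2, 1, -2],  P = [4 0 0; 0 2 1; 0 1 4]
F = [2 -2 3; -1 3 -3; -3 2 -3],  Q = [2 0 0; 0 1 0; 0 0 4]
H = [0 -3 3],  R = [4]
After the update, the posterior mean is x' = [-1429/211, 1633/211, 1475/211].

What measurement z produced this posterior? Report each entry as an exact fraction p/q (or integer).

z = [-2]

x̄ = F·x = [-4, 7, 2]
P̄ = F·P·Fᵀ + Q = [50 -41 -56; -41 41 45; -56 45 72]
S = H·P̄·Hᵀ + R = [211]
K = P̄·Hᵀ·S⁻¹ = [-45/211; 12/211; 81/211]
x' − x̄ = [-585/211, 156/211, 1053/211] = K·y
y = (KᵀK)⁻¹·Kᵀ·(x' − x̄) = [13]
z = y + H·x̄ = [13] + [-15] = [-2]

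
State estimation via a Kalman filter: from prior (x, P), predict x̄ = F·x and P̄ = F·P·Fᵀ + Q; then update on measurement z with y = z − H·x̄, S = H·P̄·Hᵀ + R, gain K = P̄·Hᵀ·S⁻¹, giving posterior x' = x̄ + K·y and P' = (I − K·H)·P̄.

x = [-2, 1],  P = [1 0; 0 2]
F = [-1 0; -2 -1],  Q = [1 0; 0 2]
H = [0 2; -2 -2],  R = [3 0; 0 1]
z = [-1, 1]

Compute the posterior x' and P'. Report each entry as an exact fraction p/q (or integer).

x̄ = F·x = [2, 3]
P̄ = F·P·Fᵀ + Q = [2 2; 2 8]
y = z − H·x̄ = [-7, 11]
S = H·P̄·Hᵀ + R = [35 -40; -40 57]
K = P̄·Hᵀ·S⁻¹ = [-92/395 -24/79; 112/395 -12/79]
x' = x̄ + K·y = [114/395, -259/395]
P' = (I − K·H)·P̄ = [198/395 -138/395; -138/395 168/395]

x' = [114/395, -259/395]
P' = [198/395 -138/395; -138/395 168/395]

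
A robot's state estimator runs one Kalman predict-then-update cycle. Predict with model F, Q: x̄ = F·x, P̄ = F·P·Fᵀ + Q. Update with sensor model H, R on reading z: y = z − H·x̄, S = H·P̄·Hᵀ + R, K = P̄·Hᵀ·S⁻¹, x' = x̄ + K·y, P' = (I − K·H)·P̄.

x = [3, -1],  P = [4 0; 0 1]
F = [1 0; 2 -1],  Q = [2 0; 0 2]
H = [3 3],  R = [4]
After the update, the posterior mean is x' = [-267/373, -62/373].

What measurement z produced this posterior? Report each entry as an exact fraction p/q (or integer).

x̄ = F·x = [3, 7]
P̄ = F·P·Fᵀ + Q = [6 8; 8 19]
S = H·P̄·Hᵀ + R = [373]
K = P̄·Hᵀ·S⁻¹ = [42/373; 81/373]
x' − x̄ = [-1386/373, -2673/373] = K·y
y = (KᵀK)⁻¹·Kᵀ·(x' − x̄) = [-33]
z = y + H·x̄ = [-33] + [30] = [-3]

z = [-3]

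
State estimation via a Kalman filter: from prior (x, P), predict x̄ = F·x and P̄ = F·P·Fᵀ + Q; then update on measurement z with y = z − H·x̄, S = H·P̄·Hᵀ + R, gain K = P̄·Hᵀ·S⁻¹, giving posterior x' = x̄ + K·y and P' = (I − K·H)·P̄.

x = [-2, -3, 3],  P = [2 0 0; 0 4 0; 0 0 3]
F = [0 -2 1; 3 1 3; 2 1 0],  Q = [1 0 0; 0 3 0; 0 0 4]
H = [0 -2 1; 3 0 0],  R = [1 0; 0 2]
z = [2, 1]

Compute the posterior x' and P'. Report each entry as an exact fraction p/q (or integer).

x' = [549/1291, -3966/1291, -5389/1291]
P' = [3120/14201 -719/14201 -1448/14201; -719/14201 81887/28402 73924/14201; -1448/14201 73924/14201 146032/14201]

x̄ = F·x = [9, 0, -7]
P̄ = F·P·Fᵀ + Q = [20 1 -8; 1 52 16; -8 16 16]
y = z − H·x̄ = [9, -26]
S = H·P̄·Hᵀ + R = [161 -30; -30 182]
K = P̄·Hᵀ·S⁻¹ = [-10/14201 4680/14201; -7963/14201 -2157/28402; -1816/14201 -2172/14201]
x' = x̄ + K·y = [549/1291, -3966/1291, -5389/1291]
P' = (I − K·H)·P̄ = [3120/14201 -719/14201 -1448/14201; -719/14201 81887/28402 73924/14201; -1448/14201 73924/14201 146032/14201]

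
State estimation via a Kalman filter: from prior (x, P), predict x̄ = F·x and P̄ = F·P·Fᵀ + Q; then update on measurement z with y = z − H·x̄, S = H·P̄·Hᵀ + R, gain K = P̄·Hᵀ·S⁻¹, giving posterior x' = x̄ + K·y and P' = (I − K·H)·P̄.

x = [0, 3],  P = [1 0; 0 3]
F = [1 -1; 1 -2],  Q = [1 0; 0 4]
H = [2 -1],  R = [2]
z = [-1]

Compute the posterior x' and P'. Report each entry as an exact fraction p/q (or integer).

x' = [-36/11, -63/11]
P' = [46/11 86/11; 86/11 178/11]

x̄ = F·x = [-3, -6]
P̄ = F·P·Fᵀ + Q = [5 7; 7 17]
y = z − H·x̄ = [-1]
S = H·P̄·Hᵀ + R = [11]
K = P̄·Hᵀ·S⁻¹ = [3/11; -3/11]
x' = x̄ + K·y = [-36/11, -63/11]
P' = (I − K·H)·P̄ = [46/11 86/11; 86/11 178/11]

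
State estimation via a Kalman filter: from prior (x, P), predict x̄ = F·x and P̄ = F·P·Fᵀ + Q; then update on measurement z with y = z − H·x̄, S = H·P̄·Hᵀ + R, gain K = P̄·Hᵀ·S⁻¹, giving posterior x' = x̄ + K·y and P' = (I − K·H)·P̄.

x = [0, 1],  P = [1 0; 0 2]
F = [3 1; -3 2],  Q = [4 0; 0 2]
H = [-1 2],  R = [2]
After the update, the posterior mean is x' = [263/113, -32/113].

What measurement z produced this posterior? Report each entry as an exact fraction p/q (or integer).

z = [-3]

x̄ = F·x = [1, 2]
P̄ = F·P·Fᵀ + Q = [15 -5; -5 19]
S = H·P̄·Hᵀ + R = [113]
K = P̄·Hᵀ·S⁻¹ = [-25/113; 43/113]
x' − x̄ = [150/113, -258/113] = K·y
y = (KᵀK)⁻¹·Kᵀ·(x' − x̄) = [-6]
z = y + H·x̄ = [-6] + [3] = [-3]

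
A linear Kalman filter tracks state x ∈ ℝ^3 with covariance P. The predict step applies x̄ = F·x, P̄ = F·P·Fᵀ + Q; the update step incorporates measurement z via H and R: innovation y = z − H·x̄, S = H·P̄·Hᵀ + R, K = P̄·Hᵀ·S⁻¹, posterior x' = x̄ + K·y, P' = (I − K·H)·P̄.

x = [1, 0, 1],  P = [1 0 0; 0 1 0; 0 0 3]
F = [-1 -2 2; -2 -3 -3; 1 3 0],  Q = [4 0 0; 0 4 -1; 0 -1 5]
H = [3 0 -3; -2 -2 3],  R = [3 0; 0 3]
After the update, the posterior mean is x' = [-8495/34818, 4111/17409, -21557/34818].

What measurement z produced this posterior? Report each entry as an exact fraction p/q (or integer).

z = [1, -2]

x̄ = F·x = [1, -5, 1]
P̄ = F·P·Fᵀ + Q = [21 -10 -7; -10 44 -12; -7 -12 15]
S = H·P̄·Hᵀ + R = [453 -378; -378 546]
K = P̄·Hᵀ·S⁻¹ = [235/829 4091/34818; -286/829 -7474/17409; -37/829 4217/34818]
x' − x̄ = [-43313/34818, 91156/17409, -56375/34818] = K·y
y = (KᵀK)⁻¹·Kᵀ·(x' − x̄) = [1, -13]
z = y + H·x̄ = [1, -13] + [0, 11] = [1, -2]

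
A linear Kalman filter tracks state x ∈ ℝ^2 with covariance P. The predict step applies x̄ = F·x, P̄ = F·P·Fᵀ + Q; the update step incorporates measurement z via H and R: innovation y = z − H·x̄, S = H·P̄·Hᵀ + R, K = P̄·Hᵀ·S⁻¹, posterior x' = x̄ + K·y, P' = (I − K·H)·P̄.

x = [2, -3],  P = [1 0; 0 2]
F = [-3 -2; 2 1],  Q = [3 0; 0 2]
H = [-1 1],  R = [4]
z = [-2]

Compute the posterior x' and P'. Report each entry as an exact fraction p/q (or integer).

x̄ = F·x = [0, 1]
P̄ = F·P·Fᵀ + Q = [20 -10; -10 8]
y = z − H·x̄ = [-3]
S = H·P̄·Hᵀ + R = [52]
K = P̄·Hᵀ·S⁻¹ = [-15/26; 9/26]
x' = x̄ + K·y = [45/26, -1/26]
P' = (I − K·H)·P̄ = [35/13 5/13; 5/13 23/13]

x' = [45/26, -1/26]
P' = [35/13 5/13; 5/13 23/13]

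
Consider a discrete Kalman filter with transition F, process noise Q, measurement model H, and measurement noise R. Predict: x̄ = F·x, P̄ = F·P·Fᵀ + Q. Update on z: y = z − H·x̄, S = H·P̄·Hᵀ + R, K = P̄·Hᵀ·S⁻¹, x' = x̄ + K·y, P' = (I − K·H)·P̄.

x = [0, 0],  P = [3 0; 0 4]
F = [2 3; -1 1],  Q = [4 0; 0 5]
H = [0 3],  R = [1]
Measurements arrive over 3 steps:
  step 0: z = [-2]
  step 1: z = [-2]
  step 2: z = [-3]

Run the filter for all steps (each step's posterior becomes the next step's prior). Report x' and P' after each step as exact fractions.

step 0: x' = [-36/109, -72/109], P' = [5344/109 6/109; 6/109 12/109]
step 1: x' = [-10806/5311, -3537/5311], P' = [668158/26555 -5329/26555; -5329/26555 5889/53110]
step 2: x' = [-32906217/14714749, -14588949/14714749], P' = [334154070/14714749 -2644307/14714749; -2644307/14714749 1629071/14714749]

step 0: x̄ = F·x = [0, 0]
step 0: P̄ = F·P·Fᵀ + Q = [52 6; 6 12]
step 0: y = z − H·x̄ = [-2]
step 0: S = H·P̄·Hᵀ + R = [109]
step 0: K = P̄·Hᵀ·S⁻¹ = [18/109; 36/109]
step 0: x' = x̄ + K·y = [-36/109, -72/109]
step 0: P' = (I − K·H)·P̄ = [5344/109 6/109; 6/109 12/109]
step 1: x̄ = F·x = [-288/109, -36/109]
step 1: P̄ = F·P·Fᵀ + Q = [21992/109 -10658/109; -10658/109 5889/109]
step 1: y = z − H·x̄ = [-110/109]
step 1: S = H·P̄·Hᵀ + R = [53110/109]
step 1: K = P̄·Hᵀ·S⁻¹ = [-15987/26555; 17667/53110]
step 1: x' = x̄ + K·y = [-10806/5311, -3537/5311]
step 1: P' = (I − K·H)·P̄ = [668158/26555 -5329/26555; -5329/26555 5889/53110]
step 2: x̄ = F·x = [-32223/5311, 7269/5311]
step 2: P̄ = F·P·Fᵀ + Q = [5482809/53110 -2644307/53110; -2644307/53110 1629071/53110]
step 2: y = z − H·x̄ = [-37740/5311]
step 2: S = H·P̄·Hᵀ + R = [14714749/53110]
step 2: K = P̄·Hᵀ·S⁻¹ = [-7932921/14714749; 4887213/14714749]
step 2: x' = x̄ + K·y = [-32906217/14714749, -14588949/14714749]
step 2: P' = (I − K·H)·P̄ = [334154070/14714749 -2644307/14714749; -2644307/14714749 1629071/14714749]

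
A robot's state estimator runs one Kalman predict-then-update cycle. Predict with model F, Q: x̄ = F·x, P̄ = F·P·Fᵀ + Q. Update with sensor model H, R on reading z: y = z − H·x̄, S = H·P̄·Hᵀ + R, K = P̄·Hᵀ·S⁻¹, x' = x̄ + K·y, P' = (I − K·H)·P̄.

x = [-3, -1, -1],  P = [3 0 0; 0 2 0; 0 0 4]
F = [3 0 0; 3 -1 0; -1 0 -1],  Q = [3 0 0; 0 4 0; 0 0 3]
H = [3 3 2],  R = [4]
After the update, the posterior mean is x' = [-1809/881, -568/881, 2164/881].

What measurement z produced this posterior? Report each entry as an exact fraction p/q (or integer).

x̄ = F·x = [-9, -8, 4]
P̄ = F·P·Fᵀ + Q = [30 27 -9; 27 33 -9; -9 -9 10]
S = H·P̄·Hᵀ + R = [881]
K = P̄·Hᵀ·S⁻¹ = [153/881; 162/881; -34/881]
x' − x̄ = [6120/881, 6480/881, -1360/881] = K·y
y = (KᵀK)⁻¹·Kᵀ·(x' − x̄) = [40]
z = y + H·x̄ = [40] + [-43] = [-3]

z = [-3]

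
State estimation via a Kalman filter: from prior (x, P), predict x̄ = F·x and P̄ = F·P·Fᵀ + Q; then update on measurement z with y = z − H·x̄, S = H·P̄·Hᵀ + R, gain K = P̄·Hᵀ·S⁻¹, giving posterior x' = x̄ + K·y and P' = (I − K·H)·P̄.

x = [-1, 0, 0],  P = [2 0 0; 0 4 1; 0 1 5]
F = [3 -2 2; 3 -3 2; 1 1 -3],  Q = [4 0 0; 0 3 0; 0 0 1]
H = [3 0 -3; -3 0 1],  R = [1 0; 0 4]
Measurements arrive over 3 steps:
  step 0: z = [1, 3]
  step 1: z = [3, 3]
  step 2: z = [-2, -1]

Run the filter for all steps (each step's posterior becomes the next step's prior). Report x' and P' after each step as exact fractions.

step 0: x̄ = F·x = [-3, -3, -1]
step 0: P̄ = F·P·Fᵀ + Q = [50 52 -24; 52 65 -25; -24 -25 46]
step 0: y = z − H·x̄ = [7, -5]
step 0: S = H·P̄·Hᵀ + R = [1297 -876; -876 644]
step 0: K = P̄·Hᵀ·S⁻¹ = [-2364/16973 -15603/33946; -2448/16973 -32401/67892; -7968/16973 -15457/33946]
step 0: x' = x̄ + K·y = [-56919/33946, -110215/67892, -68213/33946]
step 0: P' = (I − K·H)·P̄ = [15997/16973 33217/33946 16785/16973; 33217/33946 810351/67892 34849/33946; 16785/16973 34849/33946 19441/16973]
step 1: x̄ = F·x = [-98484/16973, -283721/67892, 185225/67892]
step 1: P̄ = F·P·Fᵀ + Q = [962702/16973 1215311/16973 -435321/16973; 1215311/16973 7157275/67892 -2408975/67892; -435321/16973 -2408975/67892 953947/67892]
step 1: y = z − H·x̄ = [176469/6172, -1163357/67892]
step 1: S = H·P̄·Hᵀ + R = [6786709/6172 -5310411/6172; -5310411/6172 46330491/67892]
step 1: K = P̄·Hᵀ·S⁻¹ = [3473748/228259093 -61115096/228259093; 87774740/228259093 80848237/684777279; -67464784/228259093 -163873781/684777279]
step 1: x' = x̄ + K·y = [-177895807/228259093, 3281875961/684777279, -1110558478/684777279]
step 1: P' = (I − K·H)·P̄ = [121651234/228259093 -68527948/228259093 120493318/228259093; -68527948/228259093 7831489132/684777279 -293358584/684777279; 120493318/228259093 -293358584/684777279 428944738/684777279]
step 2: x̄ = F·x = [-3461977047/228259093, -13667807102/684777279, 6079863974/684777279]
step 2: P̄ = F·P·Fᵀ + Q = [16072354054/228259093 20781466670/228259093 -7408199260/228259093; 20781466670/228259093 89096667943/684777279 -30730578820/684777279; -7408199260/228259093 -30730578820/684777279 11921826847/684777279]
step 2: y = z − H·x̄ = [16009276929/228259093, -37922434676/684777279]
step 2: S = H·P̄·Hᵀ + R = [313992512800/228259093 -245471404453/228259093; -245471404453/228259093 581962082101/684777279]
step 2: K = P̄·Hᵀ·S⁻¹ = [136432477308/8600337778561 -2293478110254/8600337778561; 3116317640460/8600337778561 725233761290/8600337778561; -2536359421512/8600337778561 -2048006705801/8600337778561]
step 2: x' = x̄ + K·y = [6139680626681/8600337778561, 6746118408802/8600337778561, 11884803247774/8600337778561]
step 2: P' = (I − K·H)·P̄ = [4564217474290/8600337778561 -1969853795990/8600337778561 4518739981854/8600337778561; -1969853795990/8600337778561 78912502034237/8600337778561 -3008626342810/8600337778561; 4518739981854/8600337778561 -3008626342810/8600337778561 5364193122358/8600337778561]

step 0: x' = [-56919/33946, -110215/67892, -68213/33946], P' = [15997/16973 33217/33946 16785/16973; 33217/33946 810351/67892 34849/33946; 16785/16973 34849/33946 19441/16973]
step 1: x' = [-177895807/228259093, 3281875961/684777279, -1110558478/684777279], P' = [121651234/228259093 -68527948/228259093 120493318/228259093; -68527948/228259093 7831489132/684777279 -293358584/684777279; 120493318/228259093 -293358584/684777279 428944738/684777279]
step 2: x' = [6139680626681/8600337778561, 6746118408802/8600337778561, 11884803247774/8600337778561], P' = [4564217474290/8600337778561 -1969853795990/8600337778561 4518739981854/8600337778561; -1969853795990/8600337778561 78912502034237/8600337778561 -3008626342810/8600337778561; 4518739981854/8600337778561 -3008626342810/8600337778561 5364193122358/8600337778561]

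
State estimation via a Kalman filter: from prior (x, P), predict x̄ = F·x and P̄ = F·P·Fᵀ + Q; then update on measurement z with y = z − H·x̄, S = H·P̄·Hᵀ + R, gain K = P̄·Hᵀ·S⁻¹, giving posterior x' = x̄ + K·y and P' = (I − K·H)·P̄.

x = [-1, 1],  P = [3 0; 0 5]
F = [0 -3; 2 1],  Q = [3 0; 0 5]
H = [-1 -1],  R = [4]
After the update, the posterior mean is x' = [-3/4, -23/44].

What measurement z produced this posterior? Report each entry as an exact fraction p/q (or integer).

z = [1]

x̄ = F·x = [-3, -1]
P̄ = F·P·Fᵀ + Q = [48 -15; -15 22]
S = H·P̄·Hᵀ + R = [44]
K = P̄·Hᵀ·S⁻¹ = [-3/4; -7/44]
x' − x̄ = [9/4, 21/44] = K·y
y = (KᵀK)⁻¹·Kᵀ·(x' − x̄) = [-3]
z = y + H·x̄ = [-3] + [4] = [1]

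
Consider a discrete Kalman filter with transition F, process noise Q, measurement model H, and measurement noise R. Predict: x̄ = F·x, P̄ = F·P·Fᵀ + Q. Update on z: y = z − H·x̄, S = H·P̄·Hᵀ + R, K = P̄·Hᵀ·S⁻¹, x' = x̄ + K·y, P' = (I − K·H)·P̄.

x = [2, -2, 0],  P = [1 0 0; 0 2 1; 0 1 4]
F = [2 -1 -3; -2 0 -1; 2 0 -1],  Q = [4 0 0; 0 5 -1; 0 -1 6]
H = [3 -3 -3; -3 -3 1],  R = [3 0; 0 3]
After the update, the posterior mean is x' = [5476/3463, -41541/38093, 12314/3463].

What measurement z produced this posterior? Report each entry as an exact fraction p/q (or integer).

x̄ = F·x = [6, -4, 4]
P̄ = F·P·Fᵀ + Q = [52 9 17; 9 13 -1; 17 -1 14]
S = H·P̄·Hᵀ + R = [228 -195; -195 668]
K = P̄·Hᵀ·S⁻¹ = [598/3463 -686/3463; -6359/38093 -5677/38093; 42/3463 -164/3463]
x' − x̄ = [-15302/3463, 110831/38093, -1538/3463] = K·y
y = (KᵀK)⁻¹·Kᵀ·(x' − x̄) = [-21, 4]
z = y + H·x̄ = [-21, 4] + [18, -2] = [-3, 2]

z = [-3, 2]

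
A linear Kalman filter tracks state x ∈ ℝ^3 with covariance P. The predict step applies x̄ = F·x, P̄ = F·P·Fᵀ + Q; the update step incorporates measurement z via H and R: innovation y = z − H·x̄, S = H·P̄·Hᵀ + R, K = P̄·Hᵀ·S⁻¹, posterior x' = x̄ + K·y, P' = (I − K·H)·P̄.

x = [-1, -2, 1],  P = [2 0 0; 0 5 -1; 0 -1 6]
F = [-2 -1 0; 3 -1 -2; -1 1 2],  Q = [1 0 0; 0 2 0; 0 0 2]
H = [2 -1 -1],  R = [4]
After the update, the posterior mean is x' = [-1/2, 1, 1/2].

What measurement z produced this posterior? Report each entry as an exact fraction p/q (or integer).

z = [-3]

x̄ = F·x = [4, -3, 1]
P̄ = F·P·Fᵀ + Q = [14 -9 1; -9 45 -31; 1 -31 29]
S = H·P̄·Hᵀ + R = [104]
K = P̄·Hᵀ·S⁻¹ = [9/26; -4/13; 1/26]
x' − x̄ = [-9/2, 4, -1/2] = K·y
y = (KᵀK)⁻¹·Kᵀ·(x' − x̄) = [-13]
z = y + H·x̄ = [-13] + [10] = [-3]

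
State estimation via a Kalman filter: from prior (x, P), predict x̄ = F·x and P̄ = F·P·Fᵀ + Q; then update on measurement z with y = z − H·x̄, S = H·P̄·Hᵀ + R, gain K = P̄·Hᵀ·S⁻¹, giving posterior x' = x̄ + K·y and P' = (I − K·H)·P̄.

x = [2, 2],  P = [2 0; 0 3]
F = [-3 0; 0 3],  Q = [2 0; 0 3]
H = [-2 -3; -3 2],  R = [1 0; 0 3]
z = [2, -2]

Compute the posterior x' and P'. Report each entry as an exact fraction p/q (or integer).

x' = [134/1631, -1174/1631]
P' = [6220/34251 -800/11417; -800/11417 1410/11417]

x̄ = F·x = [-6, 6]
P̄ = F·P·Fᵀ + Q = [20 0; 0 30]
y = z − H·x̄ = [8, -32]
S = H·P̄·Hᵀ + R = [351 -60; -60 303]
K = P̄·Hᵀ·S⁻¹ = [-5240/34251 -7820/34251; -2630/11417 1740/11417]
x' = x̄ + K·y = [134/1631, -1174/1631]
P' = (I − K·H)·P̄ = [6220/34251 -800/11417; -800/11417 1410/11417]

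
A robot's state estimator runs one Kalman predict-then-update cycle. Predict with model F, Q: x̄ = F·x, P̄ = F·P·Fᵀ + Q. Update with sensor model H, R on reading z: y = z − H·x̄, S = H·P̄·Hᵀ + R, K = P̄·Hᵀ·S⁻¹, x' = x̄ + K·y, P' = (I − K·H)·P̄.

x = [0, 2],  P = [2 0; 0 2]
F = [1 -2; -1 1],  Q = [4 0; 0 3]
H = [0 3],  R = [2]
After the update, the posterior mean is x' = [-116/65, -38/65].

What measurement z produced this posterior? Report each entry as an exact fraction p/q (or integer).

z = [-2]

x̄ = F·x = [-4, 2]
P̄ = F·P·Fᵀ + Q = [14 -6; -6 7]
S = H·P̄·Hᵀ + R = [65]
K = P̄·Hᵀ·S⁻¹ = [-18/65; 21/65]
x' − x̄ = [144/65, -168/65] = K·y
y = (KᵀK)⁻¹·Kᵀ·(x' − x̄) = [-8]
z = y + H·x̄ = [-8] + [6] = [-2]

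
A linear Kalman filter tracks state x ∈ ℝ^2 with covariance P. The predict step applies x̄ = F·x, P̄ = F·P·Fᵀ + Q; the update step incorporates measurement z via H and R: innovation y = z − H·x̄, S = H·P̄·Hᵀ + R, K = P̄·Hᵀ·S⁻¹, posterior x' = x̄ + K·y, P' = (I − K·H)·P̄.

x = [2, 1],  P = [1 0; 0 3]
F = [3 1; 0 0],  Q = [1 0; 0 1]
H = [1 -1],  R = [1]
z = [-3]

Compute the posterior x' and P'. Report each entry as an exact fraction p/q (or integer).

x̄ = F·x = [7, 0]
P̄ = F·P·Fᵀ + Q = [13 0; 0 1]
y = z − H·x̄ = [-10]
S = H·P̄·Hᵀ + R = [15]
K = P̄·Hᵀ·S⁻¹ = [13/15; -1/15]
x' = x̄ + K·y = [-5/3, 2/3]
P' = (I − K·H)·P̄ = [26/15 13/15; 13/15 14/15]

x' = [-5/3, 2/3]
P' = [26/15 13/15; 13/15 14/15]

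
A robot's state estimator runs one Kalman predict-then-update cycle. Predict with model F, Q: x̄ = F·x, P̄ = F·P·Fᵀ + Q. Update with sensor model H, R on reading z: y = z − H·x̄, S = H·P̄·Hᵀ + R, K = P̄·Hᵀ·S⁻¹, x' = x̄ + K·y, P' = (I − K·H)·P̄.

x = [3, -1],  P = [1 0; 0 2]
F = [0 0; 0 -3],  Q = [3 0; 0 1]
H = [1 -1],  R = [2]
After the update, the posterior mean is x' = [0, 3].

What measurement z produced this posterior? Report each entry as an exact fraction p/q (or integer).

x̄ = F·x = [0, 3]
P̄ = F·P·Fᵀ + Q = [3 0; 0 19]
S = H·P̄·Hᵀ + R = [24]
K = P̄·Hᵀ·S⁻¹ = [1/8; -19/24]
x' − x̄ = [0, 0] = K·y
y = (KᵀK)⁻¹·Kᵀ·(x' − x̄) = [0]
z = y + H·x̄ = [0] + [-3] = [-3]

z = [-3]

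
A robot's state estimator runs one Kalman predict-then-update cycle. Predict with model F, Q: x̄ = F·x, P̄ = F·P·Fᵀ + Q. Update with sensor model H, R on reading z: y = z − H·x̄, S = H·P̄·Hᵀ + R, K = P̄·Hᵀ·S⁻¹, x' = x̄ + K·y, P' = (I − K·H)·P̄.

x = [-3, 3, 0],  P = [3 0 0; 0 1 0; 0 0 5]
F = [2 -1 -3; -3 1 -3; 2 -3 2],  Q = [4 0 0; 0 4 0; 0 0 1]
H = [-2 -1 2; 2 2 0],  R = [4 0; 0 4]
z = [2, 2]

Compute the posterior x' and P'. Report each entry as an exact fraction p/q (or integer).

x̄ = F·x = [-9, 12, -15]
P̄ = F·P·Fᵀ + Q = [62 26 -15; 26 77 -51; -15 -51 42]
y = z − H·x̄ = [26, -4]
S = H·P̄·Hᵀ + R = [925 -822; -822 768]
K = P̄·Hᵀ·S⁻¹ = [536/2893 3710/8679; -673/2893 167/8679; 138/263 205/526]
x' = x̄ + K·y = [-51143/8679, 50986/8679, -767/263]
P' = (I − K·H)·P̄ = [174578/8679 -167158/8679 2855/263; -167158/8679 167492/8679 -2650/263; 2855/263 -2650/263 1806/263]

x' = [-51143/8679, 50986/8679, -767/263]
P' = [174578/8679 -167158/8679 2855/263; -167158/8679 167492/8679 -2650/263; 2855/263 -2650/263 1806/263]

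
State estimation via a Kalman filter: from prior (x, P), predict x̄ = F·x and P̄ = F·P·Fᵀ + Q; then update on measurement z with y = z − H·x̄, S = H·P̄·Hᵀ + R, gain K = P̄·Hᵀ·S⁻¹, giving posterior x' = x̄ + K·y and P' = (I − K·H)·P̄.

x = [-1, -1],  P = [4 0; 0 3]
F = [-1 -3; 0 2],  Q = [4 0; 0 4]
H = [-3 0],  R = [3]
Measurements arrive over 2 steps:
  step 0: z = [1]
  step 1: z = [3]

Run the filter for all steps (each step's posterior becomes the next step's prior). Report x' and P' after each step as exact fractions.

step 0: x̄ = F·x = [4, -2]
step 0: P̄ = F·P·Fᵀ + Q = [35 -18; -18 16]
step 0: y = z − H·x̄ = [13]
step 0: S = H·P̄·Hᵀ + R = [318]
step 0: K = P̄·Hᵀ·S⁻¹ = [-35/106; 9/53]
step 0: x' = x̄ + K·y = [-31/106, 11/53]
step 0: P' = (I − K·H)·P̄ = [35/106 -9/53; -9/53 362/53]
step 1: x̄ = F·x = [-35/106, 22/53]
step 1: P̄ = F·P·Fᵀ + Q = [6867/106 -2154/53; -2154/53 1660/53]
step 1: y = z − H·x̄ = [213/106]
step 1: S = H·P̄·Hᵀ + R = [62121/106]
step 1: K = P̄·Hᵀ·S⁻¹ = [-6867/20707; 4308/20707]
step 1: x' = x̄ + K·y = [-20636/20707, 17252/20707]
step 1: P' = (I − K·H)·P̄ = [6867/20707 -4308/20707; -4308/20707 123308/20707]

step 0: x' = [-31/106, 11/53], P' = [35/106 -9/53; -9/53 362/53]
step 1: x' = [-20636/20707, 17252/20707], P' = [6867/20707 -4308/20707; -4308/20707 123308/20707]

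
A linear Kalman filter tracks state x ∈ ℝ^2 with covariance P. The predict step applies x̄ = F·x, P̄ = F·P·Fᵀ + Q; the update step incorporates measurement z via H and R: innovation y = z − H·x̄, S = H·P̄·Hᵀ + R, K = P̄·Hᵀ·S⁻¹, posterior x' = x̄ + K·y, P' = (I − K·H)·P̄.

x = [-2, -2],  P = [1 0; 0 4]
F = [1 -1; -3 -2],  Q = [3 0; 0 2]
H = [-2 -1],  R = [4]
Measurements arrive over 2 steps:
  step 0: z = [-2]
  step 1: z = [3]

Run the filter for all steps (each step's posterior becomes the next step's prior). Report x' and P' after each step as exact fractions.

step 0: x̄ = F·x = [0, 10]
step 0: P̄ = F·P·Fᵀ + Q = [8 5; 5 27]
step 0: y = z − H·x̄ = [8]
step 0: S = H·P̄·Hᵀ + R = [83]
step 0: K = P̄·Hᵀ·S⁻¹ = [-21/83; -37/83]
step 0: x' = x̄ + K·y = [-168/83, 534/83]
step 0: P' = (I − K·H)·P̄ = [223/83 -362/83; -362/83 872/83]
step 1: x̄ = F·x = [-702/83, -564/83]
step 1: P̄ = F·P·Fᵀ + Q = [2068/83 713/83; 713/83 1317/83]
step 1: y = z − H·x̄ = [-1719/83]
step 1: S = H·P̄·Hᵀ + R = [12773/83]
step 1: K = P̄·Hᵀ·S⁻¹ = [-4849/12773; -2743/12773]
step 1: x' = x̄ + K·y = [-7605/12773, -29985/12773]
step 1: P' = (I − K·H)·P̄ = [34961/12773 -50526/12773; -50526/12773 112024/12773]

step 0: x' = [-168/83, 534/83], P' = [223/83 -362/83; -362/83 872/83]
step 1: x' = [-7605/12773, -29985/12773], P' = [34961/12773 -50526/12773; -50526/12773 112024/12773]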